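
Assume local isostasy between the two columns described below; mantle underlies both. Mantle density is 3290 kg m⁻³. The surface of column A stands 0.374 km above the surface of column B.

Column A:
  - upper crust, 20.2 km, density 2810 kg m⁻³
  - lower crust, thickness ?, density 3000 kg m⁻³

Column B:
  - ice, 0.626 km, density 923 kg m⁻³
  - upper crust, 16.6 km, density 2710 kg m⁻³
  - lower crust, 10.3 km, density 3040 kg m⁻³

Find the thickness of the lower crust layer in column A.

18 km

Take the compensation level at the base of the deeper column (depth z_c below the surface of column A) and equate Σ ρ_i t_i down to z_c; mantle fills any gap and the z_c terms cancel.
Column A: 20.2×2810 + x×3000 + (z_c − 20.2 − x)×3290
Column B: 0.374×0 + 0.626×923 + 16.6×2710 + 10.3×3040 + (z_c − 0.374 − 27.526)×3290
The z_c×3290 term appears on both sides and cancels. Collect the known terms of each column as K = Σ(ρt)_known − 3290 × (depth of known layers): K_A = 56762 − 3290×20.2 = −9696; K_B = 76875.798 − 3290×(0.374 + 27.526) = −14915.202.
Balance: K_A − x×(3290 − 3000) = K_B, so x = (K_A − K_B)/(3290 − 3000) = 5219.2/290 = 18 km.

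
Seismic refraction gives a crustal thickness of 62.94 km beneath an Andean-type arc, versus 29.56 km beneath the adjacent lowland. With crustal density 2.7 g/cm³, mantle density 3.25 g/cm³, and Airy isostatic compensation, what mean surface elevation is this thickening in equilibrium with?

Excess crust Δ = 62.94 km − 29.56 km = 33.38 km, split between elevation h and root r with h + r = Δ.
Airy balance ρ_c h = (ρ_m − ρ_c) r gives r = h ρ_c/(ρ_m − ρ_c), so h (1 + ρ_c/(ρ_m − ρ_c)) = Δ, i.e. h = Δ (ρ_m − ρ_c)/ρ_m.
h = 33.38 km × 0.55/3.25 = 5.65 km.

5.65 km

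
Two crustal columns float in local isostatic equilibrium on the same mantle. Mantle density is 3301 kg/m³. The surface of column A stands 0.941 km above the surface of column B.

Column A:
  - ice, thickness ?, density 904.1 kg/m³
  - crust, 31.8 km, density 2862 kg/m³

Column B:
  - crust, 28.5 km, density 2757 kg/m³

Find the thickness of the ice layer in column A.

Take the compensation level at the base of the deeper column (depth z_c below the surface of column A) and equate Σ ρ_i t_i down to z_c; mantle fills any gap and the z_c terms cancel.
Column A: x×904.1 + 31.8×2862 + (z_c − 31.8 − x)×3301
Column B: 0.941×0 + 28.5×2757 + (z_c − 0.941 − 28.5)×3301
The z_c×3301 term appears on both sides and cancels. Collect the known terms of each column as K = Σ(ρt)_known − 3301 × (depth of known layers): K_A = 91011.6 − 3301×31.8 = −13960.2; K_B = 78574.5 − 3301×(0.941 + 28.5) = −18610.241.
Balance: K_A − x×(3301 − 904.1) = K_B, so x = (K_A − K_B)/(3301 − 904.1) = 4650.04/2396.9 = 1.94 km.

1.94 km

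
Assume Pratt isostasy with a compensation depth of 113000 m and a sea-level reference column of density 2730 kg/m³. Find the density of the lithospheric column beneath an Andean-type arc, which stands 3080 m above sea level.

Pratt balance: ρ_ref D = ρ (D + h).
ρ = ρ_ref D/(D + h) = 2730 × 113000 m/(113000 m + 3080 m) = 2660 kg/m³.

2660 kg/m³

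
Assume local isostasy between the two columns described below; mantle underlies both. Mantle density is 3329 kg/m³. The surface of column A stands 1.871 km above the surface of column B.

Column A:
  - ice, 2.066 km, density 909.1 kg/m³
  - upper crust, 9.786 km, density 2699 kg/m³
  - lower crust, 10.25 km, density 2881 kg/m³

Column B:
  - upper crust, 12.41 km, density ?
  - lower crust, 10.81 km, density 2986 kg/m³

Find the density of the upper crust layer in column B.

2860 kg/m³

Take the compensation level at the base of the deeper column (depth z_c below the surface of column A) and equate Σ ρ_i t_i down to z_c; mantle fills any gap and the z_c terms cancel.
Column A: 2.066×909.1 + 9.786×2699 + 10.25×2881 + (z_c − 22.102)×3329
Column B: 1.871×0 + 12.41×ρ + 10.81×2986 + (z_c − 1.871 − 23.22)×3329
The z_c×3329 term appears on both sides and cancels. Collect the known terms of each column as K = Σ(ρt)_known − 3329 × (depth of known layers): K_A = 57820.8646 − 3329×22.102 = −15756.6934; K_B = 32278.66 − 3329×(1.871 + 23.22) = −51249.279.
Balance: K_A = K_B + 12.41×ρ, so ρ = (K_A − K_B)/12.41 = 35492.6/12.41 = 2860 kg/m³.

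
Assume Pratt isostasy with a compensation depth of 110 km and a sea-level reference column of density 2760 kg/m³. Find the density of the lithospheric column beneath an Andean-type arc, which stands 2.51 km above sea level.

2700 kg/m³

Pratt balance: ρ_ref D = ρ (D + h).
ρ = ρ_ref D/(D + h) = 2760 × 110 km/(110 km + 2.51 km) = 2700 kg/m³.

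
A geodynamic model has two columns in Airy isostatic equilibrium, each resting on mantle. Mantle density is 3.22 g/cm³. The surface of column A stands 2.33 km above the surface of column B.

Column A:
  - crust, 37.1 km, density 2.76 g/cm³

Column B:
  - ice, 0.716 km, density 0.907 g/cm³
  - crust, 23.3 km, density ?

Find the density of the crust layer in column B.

2.88 g/cm³

Take the compensation level at the base of the deeper column (depth z_c below the surface of column A) and equate Σ ρ_i t_i down to z_c; mantle fills any gap and the z_c terms cancel.
Column A: 37.1×2.76 + (z_c − 37.1)×3.22
Column B: 2.33×0 + 0.716×0.907 + 23.3×ρ + (z_c − 2.33 − 24.016)×3.22
The z_c×3.22 term appears on both sides and cancels. Collect the known terms of each column as K = Σ(ρt)_known − 3.22 × (depth of known layers): K_A = 102.396 − 3.22×37.1 = −17.066; K_B = 0.649412 − 3.22×(2.33 + 24.016) = −84.184708.
Balance: K_A = K_B + 23.3×ρ, so ρ = (K_A − K_B)/23.3 = 67.1187/23.3 = 2.88 g/cm³.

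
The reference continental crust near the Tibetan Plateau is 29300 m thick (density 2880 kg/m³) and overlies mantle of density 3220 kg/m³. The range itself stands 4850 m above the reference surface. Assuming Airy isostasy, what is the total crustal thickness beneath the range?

75200 m

Root depth r = h ρ_c / (ρ_m − ρ_c) = 4850 m × 2880 / 340 = 41080 m.
Total thickness = T + h + r = 29300 m + 4850 m + 41080 m = 75200 m.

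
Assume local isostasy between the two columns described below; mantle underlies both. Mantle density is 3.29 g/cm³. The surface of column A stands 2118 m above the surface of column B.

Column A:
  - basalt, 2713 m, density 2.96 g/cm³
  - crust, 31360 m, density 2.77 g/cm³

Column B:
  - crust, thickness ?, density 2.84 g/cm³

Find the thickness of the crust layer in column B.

Take the compensation level at the base of the deeper column (depth z_c below the surface of column A) and equate Σ ρ_i t_i down to z_c; mantle fills any gap and the z_c terms cancel.
Column A: 2713×2.96 + 31360×2.77 + (z_c − 34073)×3.29
Column B: 2118×0 + x×2.84 + (z_c − 2118 − 0 − x)×3.29
The z_c×3.29 term appears on both sides and cancels. Collect the known terms of each column as K = Σ(ρt)_known − 3.29 × (depth of known layers): K_A = 94897.68 − 3.29×34073 = −17202.49; K_B = 0 − 3.29×(2118 + 0) = −6968.22.
Balance: K_A = K_B − x×(3.29 − 2.84), so x = (K_B − K_A)/(3.29 − 2.84) = 10234.3/0.45 = 22700 m.

22700 m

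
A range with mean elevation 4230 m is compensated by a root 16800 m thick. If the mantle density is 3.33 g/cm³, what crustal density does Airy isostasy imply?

2.66 g/cm³

ρ_c h = (ρ_m − ρ_c) r → ρ_c (h + r) = ρ_m r → ρ_c = ρ_m r / (h + r).
ρ_c = 3.33 × 16800 m / (4230 m + 16800 m) = 2.66 g/cm³.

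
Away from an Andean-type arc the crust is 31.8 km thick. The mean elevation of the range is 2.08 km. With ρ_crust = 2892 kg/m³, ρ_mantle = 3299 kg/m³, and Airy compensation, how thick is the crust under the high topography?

Root depth r = h ρ_c / (ρ_m − ρ_c) = 2.08 km × 2892 / 407 = 14.78 km.
Total thickness = T + h + r = 31.8 km + 2.08 km + 14.78 km = 48.7 km.

48.7 km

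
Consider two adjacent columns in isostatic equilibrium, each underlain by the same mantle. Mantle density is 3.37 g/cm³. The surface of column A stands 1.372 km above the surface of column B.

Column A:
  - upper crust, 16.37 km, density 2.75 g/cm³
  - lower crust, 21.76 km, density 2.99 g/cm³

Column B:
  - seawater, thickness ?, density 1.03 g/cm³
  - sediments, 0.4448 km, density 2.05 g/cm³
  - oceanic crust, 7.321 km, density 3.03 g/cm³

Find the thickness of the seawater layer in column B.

Take the compensation level at the base of the deeper column (depth z_c below the surface of column A) and equate Σ ρ_i t_i down to z_c; mantle fills any gap and the z_c terms cancel.
Column A: 16.37×2.75 + 21.76×2.99 + (z_c − 38.13)×3.37
Column B: 1.372×0 + x×1.03 + 0.4448×2.05 + 7.321×3.03 + (z_c − 1.372 − 7.7658 − x)×3.37
The z_c×3.37 term appears on both sides and cancels. Collect the known terms of each column as K = Σ(ρt)_known − 3.37 × (depth of known layers): K_A = 110.0799 − 3.37×38.13 = −18.4182; K_B = 23.09447 − 3.37×(1.372 + 7.7658) = −7.699916.
Balance: K_A = K_B − x×(3.37 − 1.03), so x = (K_B − K_A)/(3.37 − 1.03) = 10.7183/2.34 = 4.58 km.

4.58 km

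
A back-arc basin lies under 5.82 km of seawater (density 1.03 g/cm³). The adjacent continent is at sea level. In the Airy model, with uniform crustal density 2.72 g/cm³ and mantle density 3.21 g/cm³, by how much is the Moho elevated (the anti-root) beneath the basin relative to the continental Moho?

For local isostatic compensation: replacing crust with seawater at the top is compensated by replacing crust with mantle at the base: d (ρ_c − ρ_w) = a (ρ_m − ρ_c).
a = d (ρ_c − ρ_w)/(ρ_m − ρ_c) = 5.82 km × 1.69/0.49 = 20.1 km.

20.1 km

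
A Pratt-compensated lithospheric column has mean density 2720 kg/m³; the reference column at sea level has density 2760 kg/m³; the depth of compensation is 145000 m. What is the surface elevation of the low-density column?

ρ_ref D = ρ (D + h) → h = D (ρ_ref − ρ)/ρ.
h = 145000 m × (2760 − 2720)/2720 = 2130 m.

2130 m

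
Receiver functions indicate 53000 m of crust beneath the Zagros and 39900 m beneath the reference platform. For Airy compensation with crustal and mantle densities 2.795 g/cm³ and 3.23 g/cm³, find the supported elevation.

Excess crust Δ = 53000 m − 39900 m = 13100 m, split between elevation h and root r with h + r = Δ.
Airy balance ρ_c h = (ρ_m − ρ_c) r gives r = h ρ_c/(ρ_m − ρ_c), so h (1 + ρ_c/(ρ_m − ρ_c)) = Δ, i.e. h = Δ (ρ_m − ρ_c)/ρ_m.
h = 13100 m × 0.435/3.23 = 1760 m.

1760 m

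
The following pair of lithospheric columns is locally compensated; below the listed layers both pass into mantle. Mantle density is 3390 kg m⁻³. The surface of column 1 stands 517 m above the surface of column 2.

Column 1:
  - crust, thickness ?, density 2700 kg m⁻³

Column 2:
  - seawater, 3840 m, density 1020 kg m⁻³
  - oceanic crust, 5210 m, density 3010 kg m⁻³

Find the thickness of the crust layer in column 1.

18600 m

Take the compensation level at the base of the deeper column (depth z_c below the surface of column 1) and equate Σ ρ_i t_i down to z_c; mantle fills any gap and the z_c terms cancel.
Column 1: x×2700 + (z_c − 0 − x)×3390
Column 2: 517×0 + 3840×1020 + 5210×3010 + (z_c − 517 − 9050)×3390
The z_c×3390 term appears on both sides and cancels. Collect the known terms of each column as K = Σ(ρt)_known − 3390 × (depth of known layers): K_1 = 0 − 3390×0 = 0; K_2 = 19598900 − 3390×(517 + 9050) = −12833230.
Balance: K_1 − x×(3390 − 2700) = K_2, so x = (K_1 − K_2)/(3390 − 2700) = 12833200/690 = 18600 m.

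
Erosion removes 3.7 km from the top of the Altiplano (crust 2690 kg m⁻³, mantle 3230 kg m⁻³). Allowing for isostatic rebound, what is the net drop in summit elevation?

Rebound u = e ρ_c/ρ_m = 3.7 km × 2690/3230 = 3.081 km.
Net surface drop = e − u = 3.7 km − 3.081 km = e (ρ_m − ρ_c)/ρ_m = 0.619 km.

0.619 km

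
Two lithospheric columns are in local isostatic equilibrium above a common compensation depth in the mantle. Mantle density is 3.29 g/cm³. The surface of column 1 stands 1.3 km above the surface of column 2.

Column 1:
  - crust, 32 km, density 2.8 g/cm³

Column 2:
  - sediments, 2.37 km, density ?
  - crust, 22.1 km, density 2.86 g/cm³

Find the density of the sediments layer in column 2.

Take the compensation level at the base of the deeper column (depth z_c below the surface of column 1) and equate Σ ρ_i t_i down to z_c; mantle fills any gap and the z_c terms cancel.
Column 1: 32×2.8 + (z_c − 32)×3.29
Column 2: 1.3×0 + 2.37×ρ + 22.1×2.86 + (z_c − 1.3 − 24.47)×3.29
The z_c×3.29 term appears on both sides and cancels. Collect the known terms of each column as K = Σ(ρt)_known − 3.29 × (depth of known layers): K_1 = 89.6 − 3.29×32 = −15.68; K_2 = 63.206 − 3.29×(1.3 + 24.47) = −21.5773.
Balance: K_1 = K_2 + 2.37×ρ, so ρ = (K_1 − K_2)/2.37 = 5.8973/2.37 = 2.49 g/cm³.

2.49 g/cm³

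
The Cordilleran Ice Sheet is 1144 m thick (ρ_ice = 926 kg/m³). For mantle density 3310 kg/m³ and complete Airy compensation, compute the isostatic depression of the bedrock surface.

In Airy isostatic equilibrium: the ice load ρ_ice t is balanced by mantle displaced below, ρ_m s.
s = t ρ_ice / ρ_m = 1144 m × 926/3310 = 320 m.

320 m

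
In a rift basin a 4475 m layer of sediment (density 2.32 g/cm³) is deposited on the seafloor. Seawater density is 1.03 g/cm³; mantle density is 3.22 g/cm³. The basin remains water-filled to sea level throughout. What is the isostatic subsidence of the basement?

Submarine loading: the sediment displaces seawater, and the subsidence is in turn flooded, so s (ρ_m − ρ_w) = t (ρ_sed − ρ_w).
s = 4475 m × (2.32 − 1.03) / (3.22 − 1.03) = 2640 m.

2640 m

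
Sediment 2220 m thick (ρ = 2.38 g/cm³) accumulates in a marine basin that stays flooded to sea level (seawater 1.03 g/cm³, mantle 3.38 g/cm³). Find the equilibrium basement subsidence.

Submarine loading: the sediment displaces seawater, and the subsidence is in turn flooded, so s (ρ_m − ρ_w) = t (ρ_sed − ρ_w).
s = 2220 m × (2.38 − 1.03) / (3.38 − 1.03) = 1280 m.

1280 m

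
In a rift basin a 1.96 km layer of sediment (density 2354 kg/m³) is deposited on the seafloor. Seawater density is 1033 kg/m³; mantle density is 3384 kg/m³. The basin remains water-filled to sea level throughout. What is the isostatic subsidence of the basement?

Submarine loading: the sediment displaces seawater, and the subsidence is in turn flooded, so s (ρ_m − ρ_w) = t (ρ_sed − ρ_w).
s = 1.96 km × (2354 − 1033) / (3384 − 1033) = 1.1 km.

1.1 km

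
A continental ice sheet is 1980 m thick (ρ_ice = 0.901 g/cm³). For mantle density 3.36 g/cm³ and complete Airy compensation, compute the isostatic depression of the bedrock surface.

For local isostatic compensation: the ice load ρ_ice t is balanced by mantle displaced below, ρ_m s.
s = t ρ_ice / ρ_m = 1980 m × 0.901/3.36 = 531 m.

531 m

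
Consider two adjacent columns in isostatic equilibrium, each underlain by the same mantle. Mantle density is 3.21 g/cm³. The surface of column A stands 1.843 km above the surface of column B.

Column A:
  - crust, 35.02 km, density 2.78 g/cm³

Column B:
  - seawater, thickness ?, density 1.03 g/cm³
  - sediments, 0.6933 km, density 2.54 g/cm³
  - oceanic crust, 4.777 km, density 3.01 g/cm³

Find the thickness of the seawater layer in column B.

3.54 km

Take the compensation level at the base of the deeper column (depth z_c below the surface of column A) and equate Σ ρ_i t_i down to z_c; mantle fills any gap and the z_c terms cancel.
Column A: 35.02×2.78 + (z_c − 35.02)×3.21
Column B: 1.843×0 + x×1.03 + 0.6933×2.54 + 4.777×3.01 + (z_c − 1.843 − 5.4703 − x)×3.21
The z_c×3.21 term appears on both sides and cancels. Collect the known terms of each column as K = Σ(ρt)_known − 3.21 × (depth of known layers): K_A = 97.3556 − 3.21×35.02 = −15.0586; K_B = 16.139752 − 3.21×(1.843 + 5.4703) = −7.335941.
Balance: K_A = K_B − x×(3.21 − 1.03), so x = (K_B − K_A)/(3.21 − 1.03) = 7.72266/2.18 = 3.54 km.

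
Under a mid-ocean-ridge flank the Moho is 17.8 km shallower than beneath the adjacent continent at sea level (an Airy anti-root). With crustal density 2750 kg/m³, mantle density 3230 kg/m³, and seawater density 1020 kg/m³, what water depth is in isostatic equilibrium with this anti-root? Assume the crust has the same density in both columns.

Replacing a thickness d of crust by seawater at the top must be balanced by replacing crust with mantle at the base: d (ρ_c − ρ_w) = a (ρ_m − ρ_c).
d = a (ρ_m − ρ_c)/(ρ_c − ρ_w) = 17.8 km × 480/1730 = 4.94 km.

4.94 km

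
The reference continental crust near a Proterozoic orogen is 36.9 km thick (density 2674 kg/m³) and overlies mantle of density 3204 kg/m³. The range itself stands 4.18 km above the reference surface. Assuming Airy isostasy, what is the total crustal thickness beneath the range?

62.2 km

Root depth r = h ρ_c / (ρ_m − ρ_c) = 4.18 km × 2674 / 530 = 21.09 km.
Total thickness = T + h + r = 36.9 km + 4.18 km + 21.09 km = 62.2 km.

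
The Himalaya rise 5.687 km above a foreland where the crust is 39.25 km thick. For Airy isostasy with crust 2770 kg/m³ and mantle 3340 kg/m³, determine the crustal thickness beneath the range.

Root depth r = h ρ_c / (ρ_m − ρ_c) = 5.687 km × 2770 / 570 = 27.64 km.
Total thickness = T + h + r = 39.25 km + 5.687 km + 27.64 km = 72.6 km.

72.6 km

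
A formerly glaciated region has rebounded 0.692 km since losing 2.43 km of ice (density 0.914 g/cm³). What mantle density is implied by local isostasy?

3.21 g/cm³

ρ_m = ρ_ice t / u = 0.914 × 2.43 km/0.692 km = 3.21 g/cm³.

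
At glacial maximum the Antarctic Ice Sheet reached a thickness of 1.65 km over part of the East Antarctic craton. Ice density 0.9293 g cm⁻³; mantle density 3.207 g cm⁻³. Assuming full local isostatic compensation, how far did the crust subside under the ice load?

0.478 km

Equating mass per unit area of the two columns: the ice load ρ_ice t is balanced by mantle displaced below, ρ_m s.
s = t ρ_ice / ρ_m = 1.65 km × 0.9293/3.207 = 0.478 km.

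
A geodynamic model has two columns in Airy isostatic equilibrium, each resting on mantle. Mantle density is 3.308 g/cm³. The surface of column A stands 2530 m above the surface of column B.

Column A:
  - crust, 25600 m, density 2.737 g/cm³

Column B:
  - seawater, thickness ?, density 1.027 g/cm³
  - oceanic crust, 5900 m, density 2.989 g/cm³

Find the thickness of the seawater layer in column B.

Take the compensation level at the base of the deeper column (depth z_c below the surface of column A) and equate Σ ρ_i t_i down to z_c; mantle fills any gap and the z_c terms cancel.
Column A: 25600×2.737 + (z_c − 25600)×3.308
Column B: 2530×0 + x×1.027 + 5900×2.989 + (z_c − 2530 − 5900 − x)×3.308
The z_c×3.308 term appears on both sides and cancels. Collect the known terms of each column as K = Σ(ρt)_known − 3.308 × (depth of known layers): K_A = 70067.2 − 3.308×25600 = −14617.6; K_B = 17635.1 − 3.308×(2530 + 5900) = −10251.34.
Balance: K_A = K_B − x×(3.308 − 1.027), so x = (K_B − K_A)/(3.308 − 1.027) = 4366.26/2.281 = 1910 m.

1910 m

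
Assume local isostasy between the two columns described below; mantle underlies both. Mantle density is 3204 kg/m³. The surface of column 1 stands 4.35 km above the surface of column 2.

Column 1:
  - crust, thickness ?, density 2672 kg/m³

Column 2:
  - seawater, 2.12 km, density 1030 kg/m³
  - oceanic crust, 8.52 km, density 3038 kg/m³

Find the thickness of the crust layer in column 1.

Take the compensation level at the base of the deeper column (depth z_c below the surface of column 1) and equate Σ ρ_i t_i down to z_c; mantle fills any gap and the z_c terms cancel.
Column 1: x×2672 + (z_c − 0 − x)×3204
Column 2: 4.35×0 + 2.12×1030 + 8.52×3038 + (z_c − 4.35 − 10.64)×3204
The z_c×3204 term appears on both sides and cancels. Collect the known terms of each column as K = Σ(ρt)_known − 3204 × (depth of known layers): K_1 = 0 − 3204×0 = 0; K_2 = 28067.36 − 3204×(4.35 + 10.64) = −19960.6.
Balance: K_1 − x×(3204 − 2672) = K_2, so x = (K_1 − K_2)/(3204 − 2672) = 19960.6/532 = 37.5 km.

37.5 km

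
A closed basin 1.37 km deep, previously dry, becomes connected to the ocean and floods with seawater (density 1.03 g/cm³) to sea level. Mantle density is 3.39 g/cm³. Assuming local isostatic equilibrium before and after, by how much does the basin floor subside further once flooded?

0.598 km

After flooding the water column is d + s deep. Its weight must equal the weight of mantle displaced by the extra subsidence s: (d + s) ρ_w = s ρ_m.
s = d ρ_w / (ρ_m − ρ_w) = 1.37 km × 1.03/(3.39 − 1.03) = 0.598 km.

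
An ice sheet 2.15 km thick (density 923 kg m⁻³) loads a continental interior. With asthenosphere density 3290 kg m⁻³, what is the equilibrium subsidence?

0.603 km

In Airy isostatic equilibrium: the ice load ρ_ice t is balanced by mantle displaced below, ρ_m s.
s = t ρ_ice / ρ_m = 2.15 km × 923/3290 = 0.603 km.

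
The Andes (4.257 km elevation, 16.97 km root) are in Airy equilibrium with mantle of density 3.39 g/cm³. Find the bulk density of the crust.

ρ_c h = (ρ_m − ρ_c) r → ρ_c (h + r) = ρ_m r → ρ_c = ρ_m r / (h + r).
ρ_c = 3.39 × 16.97 km / (4.257 km + 16.97 km) = 2.71 g/cm³.

2.71 g/cm³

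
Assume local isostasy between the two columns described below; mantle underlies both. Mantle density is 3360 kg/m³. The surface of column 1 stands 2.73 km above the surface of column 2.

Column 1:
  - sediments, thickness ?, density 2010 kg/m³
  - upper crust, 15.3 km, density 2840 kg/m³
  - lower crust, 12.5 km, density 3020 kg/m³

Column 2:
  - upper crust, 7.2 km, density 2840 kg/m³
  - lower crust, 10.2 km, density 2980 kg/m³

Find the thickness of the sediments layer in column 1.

Take the compensation level at the base of the deeper column (depth z_c below the surface of column 1) and equate Σ ρ_i t_i down to z_c; mantle fills any gap and the z_c terms cancel.
Column 1: x×2010 + 15.3×2840 + 12.5×3020 + (z_c − 27.8 − x)×3360
Column 2: 2.73×0 + 7.2×2840 + 10.2×2980 + (z_c − 2.73 − 17.4)×3360
The z_c×3360 term appears on both sides and cancels. Collect the known terms of each column as K = Σ(ρt)_known − 3360 × (depth of known layers): K_1 = 81202 − 3360×27.8 = −12206; K_2 = 50844 − 3360×(2.73 + 17.4) = −16792.8.
Balance: K_1 − x×(3360 − 2010) = K_2, so x = (K_1 − K_2)/(3360 − 2010) = 4586.8/1350 = 3.4 km.

3.4 km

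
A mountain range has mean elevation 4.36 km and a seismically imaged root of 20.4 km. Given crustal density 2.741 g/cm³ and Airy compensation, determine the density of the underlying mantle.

Airy balance: ρ_c h = (ρ_m − ρ_c) r → ρ_m = ρ_c (1 + h/r).
ρ_m = 2.741 × (1 + 4.36 km/20.4 km) = 3.33 g/cm³.

3.33 g/cm³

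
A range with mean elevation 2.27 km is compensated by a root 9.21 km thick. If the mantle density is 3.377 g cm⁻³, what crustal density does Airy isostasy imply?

ρ_c h = (ρ_m − ρ_c) r → ρ_c (h + r) = ρ_m r → ρ_c = ρ_m r / (h + r).
ρ_c = 3.377 × 9.21 km / (2.27 km + 9.21 km) = 2.71 g cm⁻³.

2.71 g cm⁻³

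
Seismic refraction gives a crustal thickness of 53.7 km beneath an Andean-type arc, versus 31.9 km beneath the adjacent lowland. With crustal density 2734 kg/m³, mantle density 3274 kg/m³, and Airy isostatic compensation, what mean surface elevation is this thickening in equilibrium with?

Excess crust Δ = 53.7 km − 31.9 km = 21.8 km, split between elevation h and root r with h + r = Δ.
Airy balance ρ_c h = (ρ_m − ρ_c) r gives r = h ρ_c/(ρ_m − ρ_c), so h (1 + ρ_c/(ρ_m − ρ_c)) = Δ, i.e. h = Δ (ρ_m − ρ_c)/ρ_m.
h = 21.8 km × 540/3274 = 3.6 km.

3.6 km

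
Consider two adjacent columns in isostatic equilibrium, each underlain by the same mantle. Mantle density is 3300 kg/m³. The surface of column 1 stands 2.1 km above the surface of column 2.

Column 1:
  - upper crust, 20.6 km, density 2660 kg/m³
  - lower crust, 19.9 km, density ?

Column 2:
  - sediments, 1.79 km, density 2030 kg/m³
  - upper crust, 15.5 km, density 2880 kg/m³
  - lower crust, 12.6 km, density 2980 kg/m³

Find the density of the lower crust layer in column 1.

Take the compensation level at the base of the deeper column (depth z_c below the surface of column 1) and equate Σ ρ_i t_i down to z_c; mantle fills any gap and the z_c terms cancel.
Column 1: 20.6×2660 + 19.9×ρ + (z_c − 40.5)×3300
Column 2: 2.1×0 + 1.79×2030 + 15.5×2880 + 12.6×2980 + (z_c − 2.1 − 29.89)×3300
The z_c×3300 term appears on both sides and cancels. Collect the known terms of each column as K = Σ(ρt)_known − 3300 × (depth of known layers): K_1 = 54796 − 3300×40.5 = −78854; K_2 = 85821.7 − 3300×(2.1 + 29.89) = −19745.3.
Balance: K_1 + 19.9×ρ = K_2, so ρ = (K_2 − K_1)/19.9 = 59108.7/19.9 = 2970 kg/m³.

2970 kg/m³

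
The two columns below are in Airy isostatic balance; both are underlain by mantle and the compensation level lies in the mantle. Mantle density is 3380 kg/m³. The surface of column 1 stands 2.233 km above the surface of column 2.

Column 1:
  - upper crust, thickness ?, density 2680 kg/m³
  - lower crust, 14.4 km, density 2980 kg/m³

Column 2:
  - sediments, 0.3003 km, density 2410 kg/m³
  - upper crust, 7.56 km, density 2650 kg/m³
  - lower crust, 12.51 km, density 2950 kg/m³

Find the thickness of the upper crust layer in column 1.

18.5 km

Take the compensation level at the base of the deeper column (depth z_c below the surface of column 1) and equate Σ ρ_i t_i down to z_c; mantle fills any gap and the z_c terms cancel.
Column 1: x×2680 + 14.4×2980 + (z_c − 14.4 − x)×3380
Column 2: 2.233×0 + 0.3003×2410 + 7.56×2650 + 12.51×2950 + (z_c − 2.233 − 20.3703)×3380
The z_c×3380 term appears on both sides and cancels. Collect the known terms of each column as K = Σ(ρt)_known − 3380 × (depth of known layers): K_1 = 42912 − 3380×14.4 = −5760; K_2 = 57662.223 − 3380×(2.233 + 20.3703) = −18736.931.
Balance: K_1 − x×(3380 − 2680) = K_2, so x = (K_1 − K_2)/(3380 − 2680) = 12976.9/700 = 18.5 km.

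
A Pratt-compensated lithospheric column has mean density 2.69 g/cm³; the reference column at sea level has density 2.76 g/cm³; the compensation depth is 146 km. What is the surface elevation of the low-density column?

3.8 km

ρ_ref D = ρ (D + h) → h = D (ρ_ref − ρ)/ρ.
h = 146 km × (2.76 − 2.69)/2.69 = 3.8 km.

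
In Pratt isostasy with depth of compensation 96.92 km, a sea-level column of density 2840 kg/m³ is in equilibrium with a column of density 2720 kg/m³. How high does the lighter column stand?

ρ_ref D = ρ (D + h) → h = D (ρ_ref − ρ)/ρ.
h = 96.92 km × (2840 − 2720)/2720 = 4.28 km.

4.28 km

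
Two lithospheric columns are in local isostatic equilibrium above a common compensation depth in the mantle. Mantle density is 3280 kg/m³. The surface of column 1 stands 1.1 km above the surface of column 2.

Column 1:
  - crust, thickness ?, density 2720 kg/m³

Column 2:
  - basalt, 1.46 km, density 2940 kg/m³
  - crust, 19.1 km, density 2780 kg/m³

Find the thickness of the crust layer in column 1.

Take the compensation level at the base of the deeper column (depth z_c below the surface of column 1) and equate Σ ρ_i t_i down to z_c; mantle fills any gap and the z_c terms cancel.
Column 1: x×2720 + (z_c − 0 − x)×3280
Column 2: 1.1×0 + 1.46×2940 + 19.1×2780 + (z_c − 1.1 − 20.56)×3280
The z_c×3280 term appears on both sides and cancels. Collect the known terms of each column as K = Σ(ρt)_known − 3280 × (depth of known layers): K_1 = 0 − 3280×0 = 0; K_2 = 57390.4 − 3280×(1.1 + 20.56) = −13654.4.
Balance: K_1 − x×(3280 − 2720) = K_2, so x = (K_1 − K_2)/(3280 − 2720) = 13654.4/560 = 24.4 km.

24.4 km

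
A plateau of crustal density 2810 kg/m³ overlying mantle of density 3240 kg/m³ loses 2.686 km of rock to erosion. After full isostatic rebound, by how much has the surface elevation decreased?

0.356 km

Rebound u = e ρ_c/ρ_m = 2.686 km × 2810/3240 = 2.33 km.
Net surface drop = e − u = 2.686 km − 2.33 km = e (ρ_m − ρ_c)/ρ_m = 0.356 km.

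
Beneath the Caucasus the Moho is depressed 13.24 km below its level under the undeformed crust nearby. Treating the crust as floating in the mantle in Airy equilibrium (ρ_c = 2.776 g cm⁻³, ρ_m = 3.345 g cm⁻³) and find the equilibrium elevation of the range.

Isostatic balance requires: ρ_c h = (ρ_m − ρ_c) r.
h = r (ρ_m − ρ_c) / ρ_c = 13.24 km × (3.345 − 2.776) / 2.776 = 2.71 km.

2.71 km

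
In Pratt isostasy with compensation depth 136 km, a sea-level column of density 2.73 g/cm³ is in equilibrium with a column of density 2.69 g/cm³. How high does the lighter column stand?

2.02 km

ρ_ref D = ρ (D + h) → h = D (ρ_ref − ρ)/ρ.
h = 136 km × (2.73 − 2.69)/2.69 = 2.02 km.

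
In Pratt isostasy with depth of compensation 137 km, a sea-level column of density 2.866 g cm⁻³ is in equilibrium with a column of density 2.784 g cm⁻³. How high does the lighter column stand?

ρ_ref D = ρ (D + h) → h = D (ρ_ref − ρ)/ρ.
h = 137 km × (2.866 − 2.784)/2.784 = 4.04 km.

4.04 km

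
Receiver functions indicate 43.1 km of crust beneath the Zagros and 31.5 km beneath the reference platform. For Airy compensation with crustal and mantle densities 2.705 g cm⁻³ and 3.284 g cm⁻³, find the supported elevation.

Excess crust Δ = 43.1 km − 31.5 km = 11.6 km, split between elevation h and root r with h + r = Δ.
Airy balance ρ_c h = (ρ_m − ρ_c) r gives r = h ρ_c/(ρ_m − ρ_c), so h (1 + ρ_c/(ρ_m − ρ_c)) = Δ, i.e. h = Δ (ρ_m − ρ_c)/ρ_m.
h = 11.6 km × 0.579/3.284 = 2.05 km.

2.05 km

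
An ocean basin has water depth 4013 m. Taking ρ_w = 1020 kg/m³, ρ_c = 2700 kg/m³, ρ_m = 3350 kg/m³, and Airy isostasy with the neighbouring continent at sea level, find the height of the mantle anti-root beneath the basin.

In Airy isostatic equilibrium: replacing crust with seawater at the top is compensated by replacing crust with mantle at the base: d (ρ_c − ρ_w) = a (ρ_m − ρ_c).
a = d (ρ_c − ρ_w)/(ρ_m − ρ_c) = 4013 m × 1680/650 = 10400 m.

10400 m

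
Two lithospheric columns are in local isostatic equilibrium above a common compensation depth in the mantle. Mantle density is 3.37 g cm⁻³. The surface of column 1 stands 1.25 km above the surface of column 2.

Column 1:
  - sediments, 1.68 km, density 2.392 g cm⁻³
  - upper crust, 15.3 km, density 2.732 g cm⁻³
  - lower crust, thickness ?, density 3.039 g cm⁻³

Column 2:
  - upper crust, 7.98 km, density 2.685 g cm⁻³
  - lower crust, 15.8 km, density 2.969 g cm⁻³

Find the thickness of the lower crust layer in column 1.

13.9 km

Take the compensation level at the base of the deeper column (depth z_c below the surface of column 1) and equate Σ ρ_i t_i down to z_c; mantle fills any gap and the z_c terms cancel.
Column 1: 1.68×2.392 + 15.3×2.732 + x×3.039 + (z_c − 16.98 − x)×3.37
Column 2: 1.25×0 + 7.98×2.685 + 15.8×2.969 + (z_c − 1.25 − 23.78)×3.37
The z_c×3.37 term appears on both sides and cancels. Collect the known terms of each column as K = Σ(ρt)_known − 3.37 × (depth of known layers): K_1 = 45.81816 − 3.37×16.98 = −11.40444; K_2 = 68.3365 − 3.37×(1.25 + 23.78) = −16.0146.
Balance: K_1 − x×(3.37 − 3.039) = K_2, so x = (K_1 − K_2)/(3.37 − 3.039) = 4.61016/0.331 = 13.9 km.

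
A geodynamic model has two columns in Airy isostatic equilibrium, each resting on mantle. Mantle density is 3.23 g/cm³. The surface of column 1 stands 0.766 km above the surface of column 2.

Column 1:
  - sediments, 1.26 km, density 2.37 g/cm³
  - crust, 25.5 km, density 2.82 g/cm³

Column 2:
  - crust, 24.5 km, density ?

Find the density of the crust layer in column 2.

2.86 g/cm³

Take the compensation level at the base of the deeper column (depth z_c below the surface of column 1) and equate Σ ρ_i t_i down to z_c; mantle fills any gap and the z_c terms cancel.
Column 1: 1.26×2.37 + 25.5×2.82 + (z_c − 26.76)×3.23
Column 2: 0.766×0 + 24.5×ρ + (z_c − 0.766 − 24.5)×3.23
The z_c×3.23 term appears on both sides and cancels. Collect the known terms of each column as K = Σ(ρt)_known − 3.23 × (depth of known layers): K_1 = 74.8962 − 3.23×26.76 = −11.5386; K_2 = 0 − 3.23×(0.766 + 24.5) = −81.60918.
Balance: K_1 = K_2 + 24.5×ρ, so ρ = (K_1 − K_2)/24.5 = 70.0706/24.5 = 2.86 g/cm³.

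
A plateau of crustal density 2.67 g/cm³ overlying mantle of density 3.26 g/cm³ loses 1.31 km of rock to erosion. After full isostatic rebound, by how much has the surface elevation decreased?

Rebound u = e ρ_c/ρ_m = 1.31 km × 2.67/3.26 = 1.073 km.
Net surface drop = e − u = 1.31 km − 1.073 km = e (ρ_m − ρ_c)/ρ_m = 0.237 km.

0.237 km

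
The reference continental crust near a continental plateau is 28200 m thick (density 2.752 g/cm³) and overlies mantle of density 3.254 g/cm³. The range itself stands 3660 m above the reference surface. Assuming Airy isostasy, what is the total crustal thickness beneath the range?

Root depth r = h ρ_c / (ρ_m − ρ_c) = 3660 m × 2.752 / 0.502 = 20060 m.
Total thickness = T + h + r = 28200 m + 3660 m + 20060 m = 51900 m.

51900 m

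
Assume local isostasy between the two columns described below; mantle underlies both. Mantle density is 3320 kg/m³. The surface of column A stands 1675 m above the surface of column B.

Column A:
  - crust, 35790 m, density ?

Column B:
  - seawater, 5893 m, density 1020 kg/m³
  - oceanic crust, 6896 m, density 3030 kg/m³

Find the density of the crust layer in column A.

2730 kg/m³

Take the compensation level at the base of the deeper column (depth z_c below the surface of column A) and equate Σ ρ_i t_i down to z_c; mantle fills any gap and the z_c terms cancel.
Column A: 35790×ρ + (z_c − 35790)×3320
Column B: 1675×0 + 5893×1020 + 6896×3030 + (z_c − 1675 − 12789)×3320
The z_c×3320 term appears on both sides and cancels. Collect the known terms of each column as K = Σ(ρt)_known − 3320 × (depth of known layers): K_A = 0 − 3320×35790 = −118822800; K_B = 26905740 − 3320×(1675 + 12789) = −21114740.
Balance: K_A + 35790×ρ = K_B, so ρ = (K_B − K_A)/35790 = 97708100/35790 = 2730 kg/m³.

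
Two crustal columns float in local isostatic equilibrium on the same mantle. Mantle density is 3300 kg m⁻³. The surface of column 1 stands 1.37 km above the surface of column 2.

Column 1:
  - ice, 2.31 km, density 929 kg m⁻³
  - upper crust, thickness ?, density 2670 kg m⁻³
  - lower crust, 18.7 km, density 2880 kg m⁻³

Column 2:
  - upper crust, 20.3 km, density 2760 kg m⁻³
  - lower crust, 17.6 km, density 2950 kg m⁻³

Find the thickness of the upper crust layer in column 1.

Take the compensation level at the base of the deeper column (depth z_c below the surface of column 1) and equate Σ ρ_i t_i down to z_c; mantle fills any gap and the z_c terms cancel.
Column 1: 2.31×929 + x×2670 + 18.7×2880 + (z_c − 21.01 − x)×3300
Column 2: 1.37×0 + 20.3×2760 + 17.6×2950 + (z_c − 1.37 − 37.9)×3300
The z_c×3300 term appears on both sides and cancels. Collect the known terms of each column as K = Σ(ρt)_known − 3300 × (depth of known layers): K_1 = 56001.99 − 3300×21.01 = −13331.01; K_2 = 107948 − 3300×(1.37 + 37.9) = −21643.
Balance: K_1 − x×(3300 − 2670) = K_2, so x = (K_1 − K_2)/(3300 − 2670) = 8311.99/630 = 13.2 km.

13.2 km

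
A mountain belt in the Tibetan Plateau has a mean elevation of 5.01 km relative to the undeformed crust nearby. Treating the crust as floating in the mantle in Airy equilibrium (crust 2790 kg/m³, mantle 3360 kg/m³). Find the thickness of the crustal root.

For local isostatic compensation: the weight of the topography is balanced by the buoyancy of the root, ρ_c h = (ρ_m − ρ_c) r.
r = h · ρ_c / (ρ_m − ρ_c) = 5.01 km × 2790 / (3360 − 2790) = 24.5 km.

24.5 km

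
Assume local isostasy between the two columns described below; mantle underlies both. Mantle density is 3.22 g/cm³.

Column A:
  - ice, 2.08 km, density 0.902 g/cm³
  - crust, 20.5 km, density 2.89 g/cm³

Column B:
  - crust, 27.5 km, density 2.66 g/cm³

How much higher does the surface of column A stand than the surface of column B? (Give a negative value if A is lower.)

−1.18 km

For any compensation level in the mantle, the mantle terms cancel and isostasy reduces to e = (Σt_A − Σt_B) − (Σ(ρt)_A − Σ(ρt)_B) / ρ_m.
Σt_A = 22.58 km; Σt_B = 27.5 km; Σ(ρt)_A = 61.12116; Σ(ρt)_B = 73.15 (in km·g/cm³).
e = (22.58 − 27.5) − (61.12116 − 73.15) / 3.22 = −1.18 km.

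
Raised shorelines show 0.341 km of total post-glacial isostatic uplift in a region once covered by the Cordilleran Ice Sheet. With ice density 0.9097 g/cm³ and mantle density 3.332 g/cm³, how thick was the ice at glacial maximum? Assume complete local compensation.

u = t ρ_ice/ρ_m → t = u ρ_m/ρ_ice = 0.341 km × 3.332/0.9097 = 1.25 km.

1.25 km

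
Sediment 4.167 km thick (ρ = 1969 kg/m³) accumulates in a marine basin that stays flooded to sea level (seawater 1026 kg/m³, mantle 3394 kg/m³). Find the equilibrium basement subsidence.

1.66 km

Submarine loading: the sediment displaces seawater, and the subsidence is in turn flooded, so s (ρ_m − ρ_w) = t (ρ_sed − ρ_w).
s = 4.167 km × (1969 − 1026) / (3394 − 1026) = 1.66 km.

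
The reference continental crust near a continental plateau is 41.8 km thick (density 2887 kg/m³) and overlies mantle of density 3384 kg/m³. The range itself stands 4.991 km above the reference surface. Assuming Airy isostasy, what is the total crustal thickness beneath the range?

Root depth r = h ρ_c / (ρ_m − ρ_c) = 4.991 km × 2887 / 497 = 28.99 km.
Total thickness = T + h + r = 41.8 km + 4.991 km + 28.99 km = 75.8 km.

75.8 km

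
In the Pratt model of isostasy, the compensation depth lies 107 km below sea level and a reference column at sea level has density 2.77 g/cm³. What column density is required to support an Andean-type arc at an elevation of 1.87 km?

Pratt balance: ρ_ref D = ρ (D + h).
ρ = ρ_ref D/(D + h) = 2.77 × 107 km/(107 km + 1.87 km) = 2.72 g/cm³.

2.72 g/cm³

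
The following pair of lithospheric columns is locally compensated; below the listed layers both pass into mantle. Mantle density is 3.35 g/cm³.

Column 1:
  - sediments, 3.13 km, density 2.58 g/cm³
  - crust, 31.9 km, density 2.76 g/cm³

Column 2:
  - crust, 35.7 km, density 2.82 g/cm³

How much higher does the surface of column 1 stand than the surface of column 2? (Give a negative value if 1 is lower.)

0.69 km

For any compensation level in the mantle, the mantle terms cancel and isostasy reduces to e = (Σt_1 − Σt_2) − (Σ(ρt)_1 − Σ(ρt)_2) / ρ_m.
Σt_1 = 35.03 km; Σt_2 = 35.7 km; Σ(ρt)_1 = 96.1194; Σ(ρt)_2 = 100.674 (in km·g/cm³).
e = (35.03 − 35.7) − (96.1194 − 100.674) / 3.35 = 0.69 km.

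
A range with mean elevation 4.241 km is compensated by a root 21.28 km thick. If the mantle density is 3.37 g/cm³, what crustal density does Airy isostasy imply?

ρ_c h = (ρ_m − ρ_c) r → ρ_c (h + r) = ρ_m r → ρ_c = ρ_m r / (h + r).
ρ_c = 3.37 × 21.28 km / (4.241 km + 21.28 km) = 2.81 g/cm³.

2.81 g/cm³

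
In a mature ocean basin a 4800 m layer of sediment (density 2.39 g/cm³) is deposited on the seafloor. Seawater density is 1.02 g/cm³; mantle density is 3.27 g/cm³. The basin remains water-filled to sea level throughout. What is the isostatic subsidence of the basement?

2920 m

Submarine loading: the sediment displaces seawater, and the subsidence is in turn flooded, so s (ρ_m − ρ_w) = t (ρ_sed − ρ_w).
s = 4800 m × (2.39 − 1.02) / (3.27 − 1.02) = 2920 m.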